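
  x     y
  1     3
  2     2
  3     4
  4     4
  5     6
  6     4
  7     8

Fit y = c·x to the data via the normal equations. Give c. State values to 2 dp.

The normal equations are: 140·c = 145.
(Σx·x = 140, Σx·y = 145.)
Hence c = 145 / 140 ≈ 1.03571.

c = 1.04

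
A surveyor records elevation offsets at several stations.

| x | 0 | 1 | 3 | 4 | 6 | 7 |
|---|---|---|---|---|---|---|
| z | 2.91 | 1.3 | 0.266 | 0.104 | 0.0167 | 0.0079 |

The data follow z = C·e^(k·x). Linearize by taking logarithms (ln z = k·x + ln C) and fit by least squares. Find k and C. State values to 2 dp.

k = -0.85, C = 3.08

Linearized form: ln z = k·x + ln C. From the 6 transformed points,
AᵀA = [[111.0000, 21.0000]; [21.0000, 6]], rhs = [-71.2042, -11.1903]ᵀ  (here Σx = 21.0000, Σ(x)² = 111.0000, Σln z = -11.1903, Σx·ln z = -71.2042).
Solving (det = 225.0000): k = -0.85435, ln C = 1.12515, so C = exp(1.12515) = 3.08069.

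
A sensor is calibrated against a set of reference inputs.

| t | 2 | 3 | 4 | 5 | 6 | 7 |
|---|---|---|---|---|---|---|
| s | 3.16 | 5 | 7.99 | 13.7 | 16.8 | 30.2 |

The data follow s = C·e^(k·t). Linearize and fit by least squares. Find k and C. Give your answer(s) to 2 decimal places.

k = 0.44, C = 1.34

Linearized form: ln s = k·t + ln C. From the 6 transformed points,
XᵀX = [[139.0000, 27.0000]; [27.0000, 6]], rhs = [69.3124, 13.6848]ᵀ  (here Σt = 27.0000, Σ(t)² = 139.0000, Σln s = 13.6848, Σt·ln s = 69.3124).
Δ = 139.0000·6 − (27.0000)² = 105.0000; k = (69.3124·6 − 27.0000·13.6848)/105.0000 = 0.44175, ln C = (139.0000·13.6848 − 27.0000·69.3124)/105.0000 = 0.29291, so C = exp(0.29291) = 1.34032.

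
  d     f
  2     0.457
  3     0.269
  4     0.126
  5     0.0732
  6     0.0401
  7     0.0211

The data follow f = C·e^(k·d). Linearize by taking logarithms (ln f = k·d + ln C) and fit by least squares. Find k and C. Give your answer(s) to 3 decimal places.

Linearized form: ln f = k·d + ln C. From the 6 transformed points,
XᵀX = [[139.0000, 27.0000]; [27.0000, 6]], rhs = [-73.1716, -13.8570]ᵀ  (here Σd = 27.0000, Σ(d)² = 139.0000, Σln f = -13.8570, Σd·ln f = -73.1716).
Slope k = (n·Σd·ln f − Σd·Σln f)/(n·Σ(d)² − (Σd)²) = (6·-73.1716 − 27.0000·-13.8570)/105.0000 = -0.61800; ln C = (Σln f − k·Σd)/n = 0.47152, so C = exp(0.47152) = 1.60242.

k = -0.618, C = 1.602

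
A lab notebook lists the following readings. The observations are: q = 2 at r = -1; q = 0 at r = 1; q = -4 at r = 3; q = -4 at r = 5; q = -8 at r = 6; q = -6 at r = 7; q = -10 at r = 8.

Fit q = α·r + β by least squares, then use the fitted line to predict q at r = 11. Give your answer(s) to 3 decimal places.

q̂ = -12.714

The normal equations are: 185·α + 29·β = -204;  29·α + 7·β = -30.
Δ = 185·7 − 29² = 454.
α = ((-204)·7 − 29·(-30))/454 = -279/227; β = (185·(-30) − 29·(-204))/454 = 183/227.
At r = 11: q̂ = (-279/227)·(11) + (183/227)·(1) = -2886/227.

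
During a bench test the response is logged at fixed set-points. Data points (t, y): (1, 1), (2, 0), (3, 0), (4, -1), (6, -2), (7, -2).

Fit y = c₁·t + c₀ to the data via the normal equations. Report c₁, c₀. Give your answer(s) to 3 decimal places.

c₁ = -0.509, c₀ = 1.286

Compute the Gram sums: Σt·t = 115, Σt = 23, Σ1 = 6.
Right-hand side: Σt·y = -29, Σy = -4.
AᵀA·[c₁, c₀]ᵀ = Aᵀy becomes [[115, 23]; [23, 6]]·[c₁, c₀]ᵀ = [-29, -4]ᵀ.
Δ = 115·6 − 23² = 161.
c₁ = ((-29)·6 − 23·(-4))/161 = -82/161; c₀ = (115·(-4) − 23·(-29))/161 = 9/7.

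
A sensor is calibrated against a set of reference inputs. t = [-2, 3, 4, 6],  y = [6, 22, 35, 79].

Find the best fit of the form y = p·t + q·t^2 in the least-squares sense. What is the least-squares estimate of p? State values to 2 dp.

Forming XᵀX = [[65, 299]; [299, 1649]] and Xᵀy = [668, 3626]ᵀ gives XᵀX·[p, q]ᵀ = Xᵀy.
det = 65·1649 − 299² = 17784.
p = (668·1649 − 299·3626)/17784 = 2893/2964; q = (65·3626 − 299·668)/17784 = 461/228.

p = 0.98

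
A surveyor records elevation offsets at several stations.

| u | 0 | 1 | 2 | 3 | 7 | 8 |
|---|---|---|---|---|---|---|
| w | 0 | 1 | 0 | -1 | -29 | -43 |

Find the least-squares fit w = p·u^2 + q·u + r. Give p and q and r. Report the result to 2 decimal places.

Normal-equation sums: Σu^2·u^2 = 6595, Σu^2·u = 891, Σu^2 = 127, Σu·u = 127, Σu = 21, Σ1 = 6.
Moment sums: Σu^2·w = -4181, Σu·w = -549, Σw = -72.
Inverting the 3×3 Gram matrix, [p, q, r]ᵀ = [-28617/28960, 78063/28960, -7507/14480]ᵀ.

p = -0.99, q = 2.70, r = -0.52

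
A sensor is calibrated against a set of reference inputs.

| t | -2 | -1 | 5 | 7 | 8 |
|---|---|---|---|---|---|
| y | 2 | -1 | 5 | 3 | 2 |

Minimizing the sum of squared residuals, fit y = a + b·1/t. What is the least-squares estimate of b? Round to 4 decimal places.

b = 3.5484

Normal-equation sums: Σ1 = 5, Σ1/t = -289/280, Σ1/t·1/t = 103961/78400.
And Σy = 11, Σ1/t·y = 47/28.
Eliminating b: (103961/78400)·(row 1) − (-289/280)·(row 2) gives (109071/19600)·a = (103961/78400)·11 − (-289/280)·(47/28) = 1279401/78400, so a = 426467/145428.
Then b = ((47/28) − (-289/280)·(426467/145428))/(103961/78400) = 129010/36357.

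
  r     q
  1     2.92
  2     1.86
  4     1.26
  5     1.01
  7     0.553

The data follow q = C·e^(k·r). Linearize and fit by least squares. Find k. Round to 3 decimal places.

k = -0.261

With ln qᵢ as the transformed response and rᵢ as the regressor:
AᵀA = [[95.0000, 19.0000]; [19.0000, 5]], rhs = [-0.8598, 1.3408]ᵀ  (here Σr = 19.0000, Σ(r)² = 95.0000, Σln q = 1.3408, Σr·ln q = -0.8598).
Solving (det = 114.0000): k = -0.26118, ln C = 1.26066.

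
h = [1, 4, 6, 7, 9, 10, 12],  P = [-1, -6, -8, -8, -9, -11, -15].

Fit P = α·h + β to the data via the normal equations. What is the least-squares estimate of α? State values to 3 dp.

Setting ∂/∂α … = 0 gives: 427·α + 49·β = -500;  49·α + 7·β = -58.
(Σh·h = 427, Σh = 49, Σ1 = 7, Σh·P = -500, ΣP = -58.)
Determinant 427·7 − 49² = 588.
α = ((-500)·7 − 49·(-58))/588 = -47/42; β = (427·(-58) − 49·(-500))/588 = -19/42.

α = -1.119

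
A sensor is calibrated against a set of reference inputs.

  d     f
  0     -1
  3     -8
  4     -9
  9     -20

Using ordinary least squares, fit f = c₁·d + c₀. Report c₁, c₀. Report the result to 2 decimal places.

With design matrix A, AᵀA = [[106, 16]; [16, 4]] and Aᵀf = [-240, -38]ᵀ.
Eliminating c₀: 4·(row 1) − 16·(row 2) gives 168·c₁ = 4·(-240) − 16·(-38) = -352, so c₁ = -44/21.
Then c₀ = ((-38) − 16·(-44/21))/4 = -47/42.

c₁ = -2.10, c₀ = -1.12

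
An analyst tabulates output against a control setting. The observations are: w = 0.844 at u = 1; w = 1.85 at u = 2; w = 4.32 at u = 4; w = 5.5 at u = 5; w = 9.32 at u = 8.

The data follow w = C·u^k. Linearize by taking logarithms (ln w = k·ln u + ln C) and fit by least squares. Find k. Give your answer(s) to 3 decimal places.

Taking logs, ln w = k·ln u + ln C, so regress ln w on ln u.
Σln u = 5.7683, Σ(ln u)² = 9.3166, Σln w = 5.8457, Σln u·ln w = 9.8403.
Equations: 9.3166·k + 5.7683·ln C = 9.8403;  5.7683·k + 5·ln C = 5.8457.
Slope k = (n·Σln u·ln w − Σln u·Σln w)/(n·Σ(ln u)² − (Σln u)²) = (5·9.8403 − 5.7683·5.8457)/13.3096 = 1.16315; ln C = (Σln w − k·Σln u)/n = -0.17274.

k = 1.163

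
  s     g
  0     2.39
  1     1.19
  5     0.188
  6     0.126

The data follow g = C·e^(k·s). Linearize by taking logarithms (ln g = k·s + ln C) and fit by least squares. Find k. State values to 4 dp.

Taking logs, ln g = k·s + ln C, so regress ln g on s.
XᵀX = [[62.0000, 12.0000]; [12.0000, 4]], rhs = [-20.6115, -2.6975]ᵀ  (here Σs = 12.0000, Σ(s)² = 62.0000, Σln g = -2.6975, Σs·ln g = -20.6115).
Δ = 62.0000·4 − (12.0000)² = 104.0000; k = (-20.6115·4 − 12.0000·-2.6975)/104.0000 = -0.48149, ln C = (62.0000·-2.6975 − 12.0000·-20.6115)/104.0000 = 0.77010.

k = -0.4815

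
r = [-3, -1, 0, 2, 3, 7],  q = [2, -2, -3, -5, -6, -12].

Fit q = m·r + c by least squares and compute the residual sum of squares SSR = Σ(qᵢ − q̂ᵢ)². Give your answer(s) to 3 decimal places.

SSR = 1.478

Normal-equation sums: Σr·r = 72, Σr = 8, Σ1 = 6.
And Σr·q = -116, Σq = -26.
Normal equations: [[72, 8]; [8, 6]]·[m, c]ᵀ = [-116, -26]ᵀ.
Determinant 72·6 − 8² = 368.
m = ((-116)·6 − 8·(-26))/368 = -61/46; c = (72·(-26) − 8·(-116))/368 = -59/23.
Residuals: 27/46, -35/46, -10/23, 5/23, 25/46, -7/46; SSR = 34/23.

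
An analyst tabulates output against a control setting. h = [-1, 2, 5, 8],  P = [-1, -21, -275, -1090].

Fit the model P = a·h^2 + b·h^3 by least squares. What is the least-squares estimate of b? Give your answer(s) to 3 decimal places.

b = -2.003

MᵀM·[a, b]ᵀ = MᵀP reads: 4738·a + 35924·b = -76720;  35924·a + 277834·b = -592622.
(Σh^2·h^2 = 4738, Σh^2·h^3 = 35924, Σh^3·h^3 = 277834, Σh^2·P = -76720, Σh^3·P = -592622.)
Eliminating b: 277834·(row 1) − 35924·(row 2) gives 25843716·a = 277834·(-76720) − 35924·(-592622) = -26071752, so a = -2172646/2153643.
Then b = ((-592622) − 35924·(-2172646/2153643))/277834 = -4312813/2153643.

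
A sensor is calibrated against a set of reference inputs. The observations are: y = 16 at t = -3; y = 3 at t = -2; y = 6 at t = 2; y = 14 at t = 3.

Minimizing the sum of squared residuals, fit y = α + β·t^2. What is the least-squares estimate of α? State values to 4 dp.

α = -3.9000

Setting ∂/∂α … = 0 gives: 4·α + 26·β = 39;  26·α + 194·β = 306.
Δ = 4·194 − 26² = 100.
α = (39·194 − 26·306)/100 = -39/10; β = (4·306 − 26·39)/100 = 21/10.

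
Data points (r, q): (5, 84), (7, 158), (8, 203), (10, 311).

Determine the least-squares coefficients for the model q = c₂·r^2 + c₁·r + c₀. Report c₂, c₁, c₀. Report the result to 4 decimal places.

Forming AᵀA = [[17122, 1980, 238]; [1980, 238, 30]; [238, 30, 4]] and Aᵀq = [53934, 6260, 756]ᵀ gives AᵀA·[c₂, c₁, c₀]ᵀ = Aᵀq.
Inverting the 3×3 Gram matrix, [c₂, c₁, c₀]ᵀ = [17/6, 75/26, -95/78]ᵀ.

c₂ = 2.8333, c₁ = 2.8846, c₀ = -1.2179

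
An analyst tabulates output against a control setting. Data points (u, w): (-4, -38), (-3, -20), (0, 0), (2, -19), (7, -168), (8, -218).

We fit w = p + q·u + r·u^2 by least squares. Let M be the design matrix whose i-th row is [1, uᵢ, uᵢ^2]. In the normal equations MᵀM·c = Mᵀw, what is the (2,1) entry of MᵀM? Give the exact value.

10

Row 2 ↔ basis u, column 1 ↔ basis 1, so (MᵀM)_{2,1} = Σᵢ u = (-4)·(1) + (-3)·(1) + (0)·(1) + (2)·(1) + (7)·(1) + (8)·(1) = 10.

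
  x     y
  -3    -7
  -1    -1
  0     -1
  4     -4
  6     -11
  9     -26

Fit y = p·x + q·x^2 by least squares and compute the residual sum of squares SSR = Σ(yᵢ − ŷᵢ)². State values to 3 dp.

SSR = 2.991

MᵀM·[p, q]ᵀ = Mᵀy reads: 143·p + 981·q = -294;  981·p + 8195·q = -2630.
(Σx·x = 143, Σx·x^2 = 981, Σx^2·x^2 = 8195, Σx·y = -294, Σx^2·y = -2630.)
Δ = 143·8195 − 981² = 209524.
p = ((-294)·8195 − 981·(-2630))/209524 = 42675/52381; q = (143·(-2630) − 981·(-294))/209524 = -21919/52381.
Residuals: -41371/52381, 12213/52381, -1, -29520/52381, -43157/52381, 29458/52381; SSR = 156664/52381.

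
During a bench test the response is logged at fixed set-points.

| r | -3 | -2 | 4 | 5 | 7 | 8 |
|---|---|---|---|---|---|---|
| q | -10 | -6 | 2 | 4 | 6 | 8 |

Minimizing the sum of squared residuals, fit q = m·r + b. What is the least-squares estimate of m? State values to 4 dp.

m = 1.5289

Sums needed: Σr·r = 167, Σr = 19, Σ1 = 6.
Right-hand side: Σr·q = 176, Σq = 4.
So MᵀM·[m, b]ᵀ = Mᵀq: [[167, 19]; [19, 6]]·[m, b]ᵀ = [176, 4]ᵀ.
Determinant 167·6 − 19² = 641.
m = (176·6 − 19·4)/641 = 980/641; b = (167·4 − 19·176)/641 = -2676/641.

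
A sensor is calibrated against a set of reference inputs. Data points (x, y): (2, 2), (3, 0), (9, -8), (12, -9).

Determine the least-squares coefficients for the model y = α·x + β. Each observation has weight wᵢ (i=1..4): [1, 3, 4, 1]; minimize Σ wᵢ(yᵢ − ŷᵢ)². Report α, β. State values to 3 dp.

AᵀWA·[α, β]ᵀ = AᵀWy reads: 499·α + 59·β = -392;  59·α + 9·β = -39.
(Σwᵢ·x·x = 499, Σwᵢ·x = 59, Σwᵢ·1 = 9, Σwᵢ·x·y = -392, Σwᵢ·y = -39.)
det = 499·9 − 59² = 1010.
α = ((-392)·9 − 59·(-39))/1010 = -1227/1010; β = (499·(-39) − 59·(-392))/1010 = 3667/1010.

α = -1.215, β = 3.631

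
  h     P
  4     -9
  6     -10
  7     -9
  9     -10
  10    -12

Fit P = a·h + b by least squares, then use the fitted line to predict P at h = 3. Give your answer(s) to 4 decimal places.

P̂ = -8.3421

The normal equations are: 282·a + 36·b = -369;  36·a + 5·b = -50.
Δ = 282·5 − 36² = 114.
a = ((-369)·5 − 36·(-50))/114 = -15/38; b = (282·(-50) − 36·(-369))/114 = -136/19.
At h = 3: P̂ = (-15/38)·(3) + (-136/19)·(1) = -317/38.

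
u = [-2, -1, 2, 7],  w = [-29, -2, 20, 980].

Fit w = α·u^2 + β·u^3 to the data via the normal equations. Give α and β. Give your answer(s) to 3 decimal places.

The normal equations are: 2434·α + 16806·β = 47982;  16806·α + 117778·β = 336534.
det = 2434·117778 − 16806² = 4230016.
α = (47982·117778 − 16806·336534)/4230016 = -81543/75536; β = (2434·336534 − 16806·47982)/4230016 = 227469/75536.

α = -1.080, β = 3.011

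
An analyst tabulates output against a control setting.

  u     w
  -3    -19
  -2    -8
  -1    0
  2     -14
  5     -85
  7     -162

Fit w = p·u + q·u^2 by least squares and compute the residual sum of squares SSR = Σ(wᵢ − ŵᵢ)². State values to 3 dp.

Compute the Gram sums: Σu·u = 92, Σu·u^2 = 440, Σu^2·u^2 = 3140.
For Aᵀw: Σu·w = -1514, Σu^2·w = -10322.
Normal equations: [[92, 440]; [440, 3140]]·[p, q]ᵀ = [-1514, -10322]ᵀ.
Eliminating q: 3140·(row 1) − 440·(row 2) gives 95280·p = 3140·(-1514) − 440·(-10322) = -212280, so p = -1769/794.
Then q = ((-10322) − 440·(-1769/794))/3140 = -11811/3970.
Residuals: 2167/1985, -1103/1985, 1483/1985, 4677/1985, 205/397, -1243/1985; SSR = 16414/1985.

SSR = 8.269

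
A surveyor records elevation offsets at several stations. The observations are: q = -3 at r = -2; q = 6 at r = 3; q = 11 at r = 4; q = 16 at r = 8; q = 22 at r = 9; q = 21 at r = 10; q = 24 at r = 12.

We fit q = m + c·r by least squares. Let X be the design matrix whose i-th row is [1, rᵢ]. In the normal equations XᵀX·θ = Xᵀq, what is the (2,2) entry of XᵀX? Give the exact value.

418

Row 2 ↔ basis r, column 2 ↔ basis r, so (XᵀX)_{2,2} = Σᵢ (r)·(r) = (-2)·(-2) + (3)·(3) + (4)·(4) + (8)·(8) + (9)·(9) + (10)·(10) + (12)·(12) = 418.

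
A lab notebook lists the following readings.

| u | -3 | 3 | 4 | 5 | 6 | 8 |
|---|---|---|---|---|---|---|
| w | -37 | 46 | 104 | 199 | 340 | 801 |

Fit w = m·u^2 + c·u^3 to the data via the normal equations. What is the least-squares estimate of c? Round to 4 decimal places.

The normal equations are: 6435·m + 44693·c = 70224;  44693·m + 329979·c = 517324.
(Σu^2·u^2 = 6435, Σu^2·u^3 = 44693, Σu^3·u^3 = 329979, Σu^2·w = 70224, Σu^3·w = 517324.)
Δ = 6435·329979 − 44693² = 125950616.
m = (70224·329979 − 44693·517324)/125950616 = 1174631/2862514; c = (6435·517324 − 44693·70224)/125950616 = 4328607/2862514.

c = 1.5122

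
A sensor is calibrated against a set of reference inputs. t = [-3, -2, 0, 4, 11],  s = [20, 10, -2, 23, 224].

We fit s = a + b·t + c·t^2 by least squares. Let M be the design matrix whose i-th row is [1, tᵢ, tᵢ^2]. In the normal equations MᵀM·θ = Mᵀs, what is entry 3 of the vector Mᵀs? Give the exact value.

27692

Entry 3 ↔ basis t^2, so (Mᵀs)_{3} = Σᵢ (t^2)·sᵢ = (9)·(20) + (4)·(10) + (0)·(-2) + (16)·(23) + (121)·(224) = 27692.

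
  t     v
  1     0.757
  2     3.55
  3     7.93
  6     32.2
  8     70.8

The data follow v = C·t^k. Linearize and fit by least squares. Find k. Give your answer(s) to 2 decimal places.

k = 2.14

Linearized form: ln v = k·ln t + ln C. From the 5 transformed points,
XᵀX = [[9.2219, 5.6630]; [5.6630, 5]], rhs = [18.2321, 10.7910]ᵀ  (here Σln t = 5.6630, Σ(ln t)² = 9.2219, Σln v = 10.7910, Σln t·ln v = 18.2321).
Δ = 9.2219·5 − (5.6630)² = 14.0403; k = (18.2321·5 − 5.6630·10.7910)/14.0403 = 2.14036, ln C = (9.2219·10.7910 − 5.6630·18.2321)/14.0403 = -0.26594.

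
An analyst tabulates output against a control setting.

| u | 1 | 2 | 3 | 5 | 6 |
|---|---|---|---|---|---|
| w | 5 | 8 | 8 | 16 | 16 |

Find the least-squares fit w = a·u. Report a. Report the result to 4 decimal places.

Compute the Gram sums: Σu·u = 75.
For Xᵀw: Σu·w = 221.
a = 221/75 = 2.94667.

a = 2.9467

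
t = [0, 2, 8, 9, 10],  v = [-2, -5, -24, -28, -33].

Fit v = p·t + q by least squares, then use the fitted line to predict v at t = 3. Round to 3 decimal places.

v̂ = -9.723

The normal system MᵀM·[p, q]ᵀ = Mᵀv is [[249, 29]; [29, 5]]·[p, q]ᵀ = [-784, -92]ᵀ.
Eliminating q: 5·(row 1) − 29·(row 2) gives 404·p = 5·(-784) − 29·(-92) = -1252, so p = -313/101.
Then q = ((-92) − 29·(-313/101))/5 = -43/101.
At t = 3: v̂ = (-313/101)·(3) + (-43/101)·(1) = -982/101.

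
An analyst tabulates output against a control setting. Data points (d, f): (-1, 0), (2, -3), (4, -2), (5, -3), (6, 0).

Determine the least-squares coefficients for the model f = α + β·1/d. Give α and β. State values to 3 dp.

α = -1.559, β = -1.752

From the data, Σ1 = 5, Σ1/d = 7/60, Σ1/d·1/d = 4969/3600.
For Xᵀf: Σf = -8, Σ1/d·f = -13/5.
Δ = 5·(4969/3600) − (7/60)² = 6199/900.
α = ((-8)·(4969/3600) − (7/60)·(-13/5))/(6199/900) = -9665/6199; β = (5·(-13/5) − (7/60)·(-8))/(6199/900) = -10860/6199.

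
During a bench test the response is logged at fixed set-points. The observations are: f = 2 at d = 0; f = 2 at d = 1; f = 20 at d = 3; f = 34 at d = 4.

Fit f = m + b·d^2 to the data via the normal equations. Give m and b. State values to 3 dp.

m = 1.077, b = 2.065

The normal system XᵀX·[m, b]ᵀ = Xᵀf is [[4, 26]; [26, 338]]·[m, b]ᵀ = [58, 726]ᵀ.
Eliminating b: 338·(row 1) − 26·(row 2) gives 676·m = 338·58 − 26·726 = 728, so m = 14/13.
Then b = (726 − 26·(14/13))/338 = 349/169.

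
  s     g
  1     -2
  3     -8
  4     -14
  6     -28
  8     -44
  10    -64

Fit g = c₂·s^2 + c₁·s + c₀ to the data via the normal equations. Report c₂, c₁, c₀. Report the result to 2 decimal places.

c₂ = -0.46, c₁ = -1.95, c₀ = 0.94

From the data, Σs^2·s^2 = 15730, Σs^2·s = 1820, Σs^2 = 226, Σs·s = 226, Σs = 32, Σ1 = 6.
Moment sums: Σs^2·g = -10522, Σs·g = -1242, Σg = -160.
So AᵀA·[c₂, c₁, c₀]ᵀ = Aᵀg: [[15730, 1820, 226]; [1820, 226, 32]; [226, 32, 6]]·[c₂, c₁, c₀]ᵀ = [-10522, -1242, -160]ᵀ.
Inverting the 3×3 Gram matrix, [c₂, c₁, c₀]ᵀ = [-7381/16158, -15752/8079, 5053/5386]ᵀ.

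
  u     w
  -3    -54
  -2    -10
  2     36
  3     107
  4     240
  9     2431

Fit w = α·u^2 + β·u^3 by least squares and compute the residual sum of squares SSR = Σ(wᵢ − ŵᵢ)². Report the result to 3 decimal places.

Setting ∂/∂α … = 0 gives: 7011·α + 60073·β = 201332;  60073·α + 537123·β = 1792274.
Determinant 7011·537123 − 60073² = 157004024.
α = (201332·537123 − 60073·1792274)/157004024 = 236385917/78502012; β = (7011·1792274 − 60073·201332)/157004024 = 235507889/78502012.
Residuals: -3934449/39251006, 38374831/19625503, -883587/19625503, -21617743/19625503, -3549172/19625503, 2940407/39251006; SSR = 199675217/39251006.

SSR = 5.087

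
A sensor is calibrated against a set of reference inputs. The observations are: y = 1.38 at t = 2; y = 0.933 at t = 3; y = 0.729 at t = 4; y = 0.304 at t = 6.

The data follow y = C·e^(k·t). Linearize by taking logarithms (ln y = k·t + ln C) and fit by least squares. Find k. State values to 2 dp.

Let Y = ln y. Fitting Y = k·t + ln C by least squares:
AᵀA = [[65.0000, 15.0000]; [15.0000, 4]], rhs = [-7.9726, -1.2541]ᵀ  (here Σt = 15.0000, Σ(t)² = 65.0000, Σln y = -1.2541, Σt·ln y = -7.9726).
Solving (det = 35.0000): k = -0.37369, ln C = 1.08782.

k = -0.37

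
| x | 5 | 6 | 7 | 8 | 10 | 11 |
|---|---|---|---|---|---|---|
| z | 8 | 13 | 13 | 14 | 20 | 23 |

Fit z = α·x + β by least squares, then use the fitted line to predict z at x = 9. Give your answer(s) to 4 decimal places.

ẑ = 17.8261

Sums needed: Σx·x = 395, Σx = 47, Σ1 = 6.
For Aᵀz: Σx·z = 774, Σz = 91.
det = 395·6 − 47² = 161.
α = (774·6 − 47·91)/161 = 367/161; β = (395·91 − 47·774)/161 = -433/161.
At x = 9: ẑ = (367/161)·(9) + (-433/161)·(1) = 410/23.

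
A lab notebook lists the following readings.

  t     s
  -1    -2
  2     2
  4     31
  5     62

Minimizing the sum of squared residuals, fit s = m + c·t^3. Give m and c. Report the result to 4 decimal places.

Setting ∂/∂m … = 0 gives: 4·m + 196·c = 93;  196·m + 19786·c = 9752.
Determinant 4·19786 − 196² = 40728.
m = (93·19786 − 196·9752)/40728 = -35647/20364; c = (4·9752 − 196·93)/40728 = 5195/10182.

m = -1.7505, c = 0.5102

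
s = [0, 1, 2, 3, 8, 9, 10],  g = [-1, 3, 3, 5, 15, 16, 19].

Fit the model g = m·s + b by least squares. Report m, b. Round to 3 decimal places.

m = 1.887, b = -0.323

Sums needed: Σs·s = 259, Σs = 33, Σ1 = 7.
For Mᵀg: Σs·g = 478, Σg = 60.
MᵀM·[m, b]ᵀ = Mᵀg becomes [[259, 33]; [33, 7]]·[m, b]ᵀ = [478, 60]ᵀ.
Eliminating b: 7·(row 1) − 33·(row 2) gives 724·m = 7·478 − 33·60 = 1366, so m = 683/362.
Then b = (60 − 33·(683/362))/7 = -117/362.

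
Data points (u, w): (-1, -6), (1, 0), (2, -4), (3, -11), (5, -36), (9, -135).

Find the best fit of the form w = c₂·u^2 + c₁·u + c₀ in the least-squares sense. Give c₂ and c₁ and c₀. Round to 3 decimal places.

Normal-equation sums: Σu^2·u^2 = 7285, Σu^2·u = 889, Σu^2 = 121, Σu·u = 121, Σu = 19, Σ1 = 6.
For Xᵀw: Σu^2·w = -11956, Σu·w = -1430, Σw = -192.
Inverting the 3×3 Gram matrix, [c₂, c₁, c₀]ᵀ = [-45589/23316, 320111/116580, -24559/19430]ᵀ.

c₂ = -1.955, c₁ = 2.746, c₀ = -1.264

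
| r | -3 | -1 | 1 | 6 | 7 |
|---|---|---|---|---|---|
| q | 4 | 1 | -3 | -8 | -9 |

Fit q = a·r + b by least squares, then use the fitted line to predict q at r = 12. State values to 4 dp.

Sums needed: Σr·r = 96, Σr = 10, Σ1 = 5.
And Σr·q = -127, Σq = -15.
Normal equations: [[96, 10]; [10, 5]]·[a, b]ᵀ = [-127, -15]ᵀ.
Determinant 96·5 − 10² = 380.
a = ((-127)·5 − 10·(-15))/380 = -97/76; b = (96·(-15) − 10·(-127))/380 = -17/38.
At r = 12: q̂ = (-97/76)·(12) + (-17/38)·(1) = -599/38.

q̂ = -15.7632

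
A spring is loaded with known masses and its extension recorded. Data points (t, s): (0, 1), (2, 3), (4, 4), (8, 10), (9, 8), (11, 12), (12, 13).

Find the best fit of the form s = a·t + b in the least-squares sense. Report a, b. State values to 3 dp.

The normal equations are: 430·a + 46·b = 462;  46·a + 7·b = 51.
(Σt·t = 430, Σt = 46, Σ1 = 7, Σt·s = 462, Σs = 51.)
Eliminating b: 7·(row 1) − 46·(row 2) gives 894·a = 7·462 − 46·51 = 888, so a = 148/149.
Then b = (51 − 46·(148/149))/7 = 113/149.

a = 0.993, b = 0.758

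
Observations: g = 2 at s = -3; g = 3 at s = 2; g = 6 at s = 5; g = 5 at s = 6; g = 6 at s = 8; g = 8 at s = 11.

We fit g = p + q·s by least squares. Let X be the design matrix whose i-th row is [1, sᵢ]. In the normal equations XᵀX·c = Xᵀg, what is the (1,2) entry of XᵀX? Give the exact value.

29

Row 1 ↔ basis 1, column 2 ↔ basis s, so (XᵀX)_{1,2} = Σᵢ s = (1)·(-3) + (1)·(2) + (1)·(5) + (1)·(6) + (1)·(8) + (1)·(11) = 29.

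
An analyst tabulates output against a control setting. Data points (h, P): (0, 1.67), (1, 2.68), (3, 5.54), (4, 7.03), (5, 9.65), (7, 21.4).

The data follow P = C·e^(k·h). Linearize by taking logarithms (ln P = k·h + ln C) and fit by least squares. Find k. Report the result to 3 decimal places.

Let Y = ln P. Fitting Y = k·h + ln C by least squares:
Over the data: Σh = 20.0000, Σ(h)² = 100.0000, Σln P = 10.4912, Σh·ln P = 46.7011.
Normal system: [[100.0000, 20.0000]; [20.0000, 6]]·[k, ln C]ᵀ = [46.7011, 10.4912]ᵀ.
Solving (det = 200.0000): k = 0.35192, ln C = 0.57548.

k = 0.352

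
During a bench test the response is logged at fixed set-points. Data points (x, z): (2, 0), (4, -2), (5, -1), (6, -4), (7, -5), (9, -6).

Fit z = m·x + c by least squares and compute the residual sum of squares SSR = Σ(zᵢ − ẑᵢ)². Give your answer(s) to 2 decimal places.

The normal equations are: 211·m + 33·c = -126;  33·m + 6·c = -18.
(Σx·x = 211, Σx = 33, Σ1 = 6, Σx·z = -126, Σz = -18.)
Eliminating c: 6·(row 1) − 33·(row 2) gives 177·m = 6·(-126) − 33·(-18) = -162, so m = -54/59.
Then c = ((-18) − 33·(-54/59))/6 = 120/59.
Residuals: -12/59, -22/59, 91/59, -32/59, -37/59, 12/59; SSR = 194/59.

SSR = 3.29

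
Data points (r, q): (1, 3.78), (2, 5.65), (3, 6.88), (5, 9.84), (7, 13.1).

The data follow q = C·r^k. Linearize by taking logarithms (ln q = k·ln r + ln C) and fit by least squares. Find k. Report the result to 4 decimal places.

With ln qᵢ as the transformed response and ln rᵢ as the regressor:
AᵀA = [[8.0643, 5.3471]; [5.3471, 5]], rhs = [12.0051, 9.8491]ᵀ  (here Σln r = 5.3471, Σ(ln r)² = 8.0643, Σln q = 9.8491, Σln r·ln q = 12.0051).
Slope k = (n·Σln r·ln q − Σln r·Σln q)/(n·Σ(ln r)² − (Σln r)²) = (5·12.0051 − 5.3471·9.8491)/11.7297 = 0.62758; ln C = (Σln q − k·Σln r)/n = 1.29866.

k = 0.6276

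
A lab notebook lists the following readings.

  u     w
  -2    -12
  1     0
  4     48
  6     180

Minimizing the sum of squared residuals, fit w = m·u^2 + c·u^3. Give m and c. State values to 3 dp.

Normal-equation sums: Σu^2·u^2 = 1569, Σu^2·u^3 = 8769, Σu^3·u^3 = 50817.
Right-hand side: Σu^2·w = 7200, Σu^3·w = 42048.
Normal equations: [[1569, 8769]; [8769, 50817]]·[m, c]ᵀ = [7200, 42048]ᵀ.
Determinant 1569·50817 − 8769² = 2836512.
m = (7200·50817 − 8769·42048)/2836512 = -1; c = (1569·42048 − 8769·7200)/2836512 = 1.

m = -1.000, c = 1.000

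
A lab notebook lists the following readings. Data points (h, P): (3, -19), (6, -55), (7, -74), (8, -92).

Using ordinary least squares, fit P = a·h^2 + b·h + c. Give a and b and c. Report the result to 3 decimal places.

a = -1.215, b = -1.334, c = -3.983

Compute the Gram sums: Σh^2·h^2 = 7874, Σh^2·h = 1098, Σh^2 = 158, Σh·h = 158, Σh = 24, Σ1 = 4.
And Σh^2·P = -11665, Σh·P = -1641, ΣP = -240.
AᵀA·[a, b, c]ᵀ = AᵀP becomes [[7874, 1098, 158]; [1098, 158, 24]; [158, 24, 4]]·[a, b, c]ᵀ = [-11665, -1641, -240]ᵀ.
Solving the 3×3 system (Gaussian elimination) gives a = -220/181, b = -483/362, c = -721/181.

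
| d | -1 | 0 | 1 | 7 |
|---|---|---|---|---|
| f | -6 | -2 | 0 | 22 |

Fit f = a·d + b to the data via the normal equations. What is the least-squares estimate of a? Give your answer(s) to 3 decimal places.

a = 3.497

Forming XᵀX = [[51, 7]; [7, 4]] and Xᵀf = [160, 14]ᵀ gives XᵀX·[a, b]ᵀ = Xᵀf.
Determinant 51·4 − 7² = 155.
a = (160·4 − 7·14)/155 = 542/155; b = (51·14 − 7·160)/155 = -406/155.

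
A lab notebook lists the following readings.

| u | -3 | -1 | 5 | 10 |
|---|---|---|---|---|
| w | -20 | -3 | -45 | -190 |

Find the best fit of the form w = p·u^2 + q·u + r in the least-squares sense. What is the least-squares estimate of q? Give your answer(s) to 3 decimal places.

q = 0.852

AᵀA·[p, q, r]ᵀ = Aᵀw reads: 10707·p + 1097·q + 135·r = -20308;  1097·p + 135·q + 11·r = -2062;  135·p + 11·q + 4·r = -258.
(Σu^2·u^2 = 10707, Σu^2·u = 1097, Σu^2 = 135, Σu·u = 135, Σu = 11, Σ1 = 4, Σu^2·w = -20308, Σu·w = -2062, Σw = -258.)
Inverting the 3×3 Gram matrix, [p, q, r]ᵀ = [-467151/235156, 200347/235156, 23915/117578]ᵀ.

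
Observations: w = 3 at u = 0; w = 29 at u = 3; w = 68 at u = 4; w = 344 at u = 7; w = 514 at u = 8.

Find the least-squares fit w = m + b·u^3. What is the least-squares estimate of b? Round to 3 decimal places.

Sums needed: Σ1 = 5, Σu^3 = 946, Σu^3·u^3 = 384618.
Right-hand side: Σw = 958, Σu^3·w = 386295.
So XᵀX·[m, b]ᵀ = Xᵀw: [[5, 946]; [946, 384618]]·[m, b]ᵀ = [958, 386295]ᵀ.
Δ = 5·384618 − 946² = 1028174.
m = (958·384618 − 946·386295)/1028174 = 1514487/514087; b = (5·386295 − 946·958)/1028174 = 1025207/1028174.

b = 0.997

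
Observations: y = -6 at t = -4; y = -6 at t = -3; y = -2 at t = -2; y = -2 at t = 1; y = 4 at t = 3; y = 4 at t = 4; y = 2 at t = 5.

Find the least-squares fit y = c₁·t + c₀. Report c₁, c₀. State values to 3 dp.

c₁ = 1.099, c₀ = -1.485

Entries of MᵀM: Σt·t = 80, Σt = 4, Σ1 = 7.
Moment sums: Σt·y = 82, Σy = -6.
Normal equations: [[80, 4]; [4, 7]]·[c₁, c₀]ᵀ = [82, -6]ᵀ.
det = 80·7 − 4² = 544.
c₁ = (82·7 − 4·(-6))/544 = 299/272; c₀ = (80·(-6) − 4·82)/544 = -101/68.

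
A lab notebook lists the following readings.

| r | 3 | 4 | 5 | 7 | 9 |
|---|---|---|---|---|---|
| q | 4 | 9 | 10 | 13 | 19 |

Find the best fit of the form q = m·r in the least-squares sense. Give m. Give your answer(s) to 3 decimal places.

m = 2.000

From the data, Σr·r = 180.
Right-hand side: Σr·q = 360.
Hence m = 360 / 180 ≈ 2.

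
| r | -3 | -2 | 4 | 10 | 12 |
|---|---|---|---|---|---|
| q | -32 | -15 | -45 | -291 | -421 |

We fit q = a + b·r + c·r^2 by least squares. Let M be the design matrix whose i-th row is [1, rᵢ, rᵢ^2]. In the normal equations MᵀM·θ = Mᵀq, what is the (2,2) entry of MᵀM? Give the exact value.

Row 2 ↔ basis r, column 2 ↔ basis r, so (MᵀM)_{2,2} = Σᵢ (r)·(r) = (-3)·(-3) + (-2)·(-2) + (4)·(4) + (10)·(10) + (12)·(12) = 273.

273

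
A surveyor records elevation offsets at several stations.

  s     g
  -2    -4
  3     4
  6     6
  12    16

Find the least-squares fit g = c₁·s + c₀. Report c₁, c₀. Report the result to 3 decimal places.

c₁ = 1.397, c₀ = -1.134

Setting ∂/∂c₁ … = 0 gives: 193·c₁ + 19·c₀ = 248;  19·c₁ + 4·c₀ = 22.
Determinant 193·4 − 19² = 411.
c₁ = (248·4 − 19·22)/411 = 574/411; c₀ = (193·22 − 19·248)/411 = -466/411.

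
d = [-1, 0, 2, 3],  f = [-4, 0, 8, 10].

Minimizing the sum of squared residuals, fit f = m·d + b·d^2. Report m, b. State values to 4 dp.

Sums needed: Σd·d = 14, Σd·d^2 = 34, Σd^2·d^2 = 98.
Moment sums: Σd·f = 50, Σd^2·f = 118.
Normal equations: [[14, 34]; [34, 98]]·[m, b]ᵀ = [50, 118]ᵀ.
Determinant 14·98 − 34² = 216.
m = (50·98 − 34·118)/216 = 37/9; b = (14·118 − 34·50)/216 = -2/9.

m = 4.1111, b = -0.2222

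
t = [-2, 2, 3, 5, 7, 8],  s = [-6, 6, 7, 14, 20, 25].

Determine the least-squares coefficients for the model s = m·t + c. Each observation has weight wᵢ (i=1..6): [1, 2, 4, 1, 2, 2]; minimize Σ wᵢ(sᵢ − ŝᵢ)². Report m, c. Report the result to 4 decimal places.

From the data, Σwᵢ·t·t = 299, Σwᵢ·t = 49, Σwᵢ·1 = 12.
And Σwᵢ·t·s = 870, Σwᵢ·s = 138.
Δ = 299·12 − 49² = 1187.
m = (870·12 − 49·138)/1187 = 3678/1187; c = (299·138 − 49·870)/1187 = -1368/1187.

m = 3.0986, c = -1.1525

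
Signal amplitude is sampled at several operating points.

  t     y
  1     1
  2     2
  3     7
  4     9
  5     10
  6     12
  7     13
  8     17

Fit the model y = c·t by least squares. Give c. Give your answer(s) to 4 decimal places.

Normal-equation sums: Σt·t = 204.
For Aᵀy: Σt·y = 411.
c = 411/204 = 2.01471.

c = 2.0147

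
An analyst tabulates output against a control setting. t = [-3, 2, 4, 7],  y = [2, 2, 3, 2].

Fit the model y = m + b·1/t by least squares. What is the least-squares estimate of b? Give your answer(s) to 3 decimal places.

b = 0.301

Normal-equation sums: Σ1 = 4, Σ1/t = 47/84, Σ1/t·1/t = 3133/7056.
And Σy = 9, Σ1/t·y = 115/84.
Determinant 4·(3133/7056) − (47/84)² = 1147/784.
m = (9·(3133/7056) − (47/84)·(115/84))/(1147/784) = 616/279; b = (4·(115/84) − (47/84)·9)/(1147/784) = 28/93.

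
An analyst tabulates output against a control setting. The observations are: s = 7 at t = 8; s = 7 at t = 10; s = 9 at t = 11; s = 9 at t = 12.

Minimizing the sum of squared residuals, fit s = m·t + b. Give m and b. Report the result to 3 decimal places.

m = 0.571, b = 2.143

From the data, Σt·t = 429, Σt = 41, Σ1 = 4.
For Aᵀs: Σt·s = 333, Σs = 32.
AᵀA·[m, b]ᵀ = Aᵀs becomes [[429, 41]; [41, 4]]·[m, b]ᵀ = [333, 32]ᵀ.
Eliminating b: 4·(row 1) − 41·(row 2) gives 35·m = 4·333 − 41·32 = 20, so m = 4/7.
Then b = (32 − 41·(4/7))/4 = 15/7.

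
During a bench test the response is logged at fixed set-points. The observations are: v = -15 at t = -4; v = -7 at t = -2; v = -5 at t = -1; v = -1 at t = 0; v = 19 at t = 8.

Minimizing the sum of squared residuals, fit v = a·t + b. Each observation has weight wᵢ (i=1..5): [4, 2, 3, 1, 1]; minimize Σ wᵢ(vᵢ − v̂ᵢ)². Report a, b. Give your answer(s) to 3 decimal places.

Sums needed: Σwᵢ·t·t = 139, Σwᵢ·t = -15, Σwᵢ·1 = 11.
And Σwᵢ·t·v = 435, Σwᵢ·v = -71.
Δ = 139·11 − (-15)² = 1304.
a = (435·11 − (-15)·(-71))/1304 = 465/163; b = (139·(-71) − (-15)·435)/1304 = -418/163.

a = 2.853, b = -2.564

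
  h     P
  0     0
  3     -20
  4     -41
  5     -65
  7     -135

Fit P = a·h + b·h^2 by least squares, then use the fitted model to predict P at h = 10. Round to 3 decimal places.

P̂ = -285.793

Normal-equation sums: Σh·h = 99, Σh·h^2 = 559, Σh^2·h^2 = 3363.
Moment sums: Σh·P = -1494, Σh^2·P = -9076.
XᵀX·[a, b]ᵀ = XᵀP becomes [[99, 559]; [559, 3363]]·[a, b]ᵀ = [-1494, -9076]ᵀ.
Δ = 99·3363 − 559² = 20456.
a = ((-1494)·3363 − 559·(-9076))/20456 = 24581/10228; b = (99·(-9076) − 559·(-1494))/20456 = -31689/10228.
At h = 10: P̂ = (24581/10228)·(10) + (-31689/10228)·(100) = -1461545/5114.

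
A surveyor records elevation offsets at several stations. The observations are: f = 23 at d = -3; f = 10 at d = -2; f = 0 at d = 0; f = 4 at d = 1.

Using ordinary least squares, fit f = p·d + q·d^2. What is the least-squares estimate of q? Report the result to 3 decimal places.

Compute the Gram sums: Σd·d = 14, Σd·d^2 = -34, Σd^2·d^2 = 98.
For Mᵀf: Σd·f = -85, Σd^2·f = 251.
Eliminating q: 98·(row 1) − (-34)·(row 2) gives 216·p = 98·(-85) − (-34)·251 = 204, so p = 17/18.
Then q = (251 − (-34)·(17/18))/98 = 26/9.

q = 2.889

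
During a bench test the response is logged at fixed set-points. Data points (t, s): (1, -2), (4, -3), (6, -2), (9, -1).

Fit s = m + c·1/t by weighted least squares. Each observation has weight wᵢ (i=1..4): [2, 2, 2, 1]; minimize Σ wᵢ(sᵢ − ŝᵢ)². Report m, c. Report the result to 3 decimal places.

The normal equations are: 7·m + (53/18)·c = -15;  (53/18)·m + (1421/648)·c = -113/18.
(Σwᵢ·1 = 7, Σwᵢ·1/t = 53/18, Σwᵢ·1/t·1/t = 1421/648, Σwᵢ·s = -15, Σwᵢ·1/t·s = -113/18.)
Determinant 7·(1421/648) − (53/18)² = 481/72.
m = ((-15)·(1421/648) − (53/18)·(-113/18))/(481/72) = -9337/4329; c = (7·(-113/18) − (53/18)·(-15))/(481/72) = 16/481.

m = -2.157, c = 0.033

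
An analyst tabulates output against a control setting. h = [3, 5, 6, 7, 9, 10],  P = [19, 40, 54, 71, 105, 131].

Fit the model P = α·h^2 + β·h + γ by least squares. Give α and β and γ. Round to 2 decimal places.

α = 1.05, β = 2.16, γ = 3.20

Normal-equation sums: Σh^2·h^2 = 20964, Σh^2·h = 2440, Σh^2 = 300, Σh·h = 300, Σh = 40, Σ1 = 6.
Right-hand side: Σh^2·P = 28199, Σh·P = 3333, ΣP = 420.
Normal equations: [[20964, 2440, 300]; [2440, 300, 40]; [300, 40, 6]]·[α, β, γ]ᵀ = [28199, 3333, 420]ᵀ.
Inverting the 3×3 Gram matrix, [α, β, γ]ᵀ = [817/780, 2813/1300, 1249/390]ᵀ.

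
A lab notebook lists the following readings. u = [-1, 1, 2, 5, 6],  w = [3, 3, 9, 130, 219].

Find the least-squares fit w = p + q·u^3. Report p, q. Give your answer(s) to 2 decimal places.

p = 2.57, q = 1.01

Forming MᵀM = [[5, 349]; [349, 62347]] and Mᵀw = [364, 63626]ᵀ gives MᵀM·[p, q]ᵀ = Mᵀw.
Δ = 5·62347 − 349² = 189934.
p = (364·62347 − 349·63626)/189934 = 244417/94967; q = (5·63626 − 349·364)/189934 = 95547/94967.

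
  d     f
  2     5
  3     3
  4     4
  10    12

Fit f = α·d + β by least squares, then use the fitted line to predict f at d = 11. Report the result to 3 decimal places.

Compute the Gram sums: Σd·d = 129, Σd = 19, Σ1 = 4.
Moment sums: Σd·f = 155, Σf = 24.
So AᵀA·[α, β]ᵀ = Aᵀf: [[129, 19]; [19, 4]]·[α, β]ᵀ = [155, 24]ᵀ.
Eliminating β: 4·(row 1) − 19·(row 2) gives 155·α = 4·155 − 19·24 = 164, so α = 164/155.
Then β = (24 − 19·(164/155))/4 = 151/155.
At d = 11: f̂ = (164/155)·(11) + (151/155)·(1) = 391/31.

f̂ = 12.613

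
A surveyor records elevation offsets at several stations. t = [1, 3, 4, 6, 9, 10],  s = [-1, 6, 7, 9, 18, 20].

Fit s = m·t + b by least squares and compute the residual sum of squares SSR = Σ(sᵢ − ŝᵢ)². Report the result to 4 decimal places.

Entries of MᵀM: Σt·t = 243, Σt = 33, Σ1 = 6.
For Mᵀs: Σt·s = 461, Σs = 59.
Eliminating b: 6·(row 1) − 33·(row 2) gives 369·m = 6·461 − 33·59 = 819, so m = 91/41.
Then b = (59 − 33·(91/41))/6 = -292/123.
Residuals: -104/123, 211/123, 61/123, -239/123, 49/123, 22/123; SSR = 968/123.

SSR = 7.8699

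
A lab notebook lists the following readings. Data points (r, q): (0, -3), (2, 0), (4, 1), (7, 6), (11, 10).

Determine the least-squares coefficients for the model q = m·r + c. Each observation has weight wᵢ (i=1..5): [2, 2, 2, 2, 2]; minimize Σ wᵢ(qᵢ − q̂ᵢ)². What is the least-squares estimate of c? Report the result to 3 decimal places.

c = -2.898

With design matrix M, MᵀWM = [[380, 48]; [48, 10]] and MᵀWq = [312, 28]ᵀ.
Determinant 380·10 − 48² = 1496.
m = (312·10 − 48·28)/1496 = 222/187; c = (380·28 − 48·312)/1496 = -542/187.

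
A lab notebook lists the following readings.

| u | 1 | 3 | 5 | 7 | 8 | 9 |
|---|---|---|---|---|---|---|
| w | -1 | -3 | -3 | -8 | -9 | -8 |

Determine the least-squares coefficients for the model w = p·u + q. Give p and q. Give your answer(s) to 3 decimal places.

p = -1.032, q = 0.340

Forming MᵀM = [[229, 33]; [33, 6]] and Mᵀw = [-225, -32]ᵀ gives MᵀM·[p, q]ᵀ = Mᵀw.
Determinant 229·6 − 33² = 285.
p = ((-225)·6 − 33·(-32))/285 = -98/95; q = (229·(-32) − 33·(-225))/285 = 97/285.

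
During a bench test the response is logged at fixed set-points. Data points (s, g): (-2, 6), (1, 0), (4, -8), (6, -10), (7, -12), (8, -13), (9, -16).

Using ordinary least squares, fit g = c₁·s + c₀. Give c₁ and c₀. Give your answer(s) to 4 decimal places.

c₁ = -1.9506, c₀ = 1.6243

Entries of MᵀM: Σs·s = 251, Σs = 33, Σ1 = 7.
And Σs·g = -436, Σg = -53.
Normal equations: [[251, 33]; [33, 7]]·[c₁, c₀]ᵀ = [-436, -53]ᵀ.
det = 251·7 − 33² = 668.
c₁ = ((-436)·7 − 33·(-53))/668 = -1303/668; c₀ = (251·(-53) − 33·(-436))/668 = 1085/668.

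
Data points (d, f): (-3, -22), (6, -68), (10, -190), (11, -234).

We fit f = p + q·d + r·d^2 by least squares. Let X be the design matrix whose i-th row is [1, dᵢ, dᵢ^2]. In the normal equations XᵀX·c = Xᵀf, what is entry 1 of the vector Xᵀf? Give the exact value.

Entry 1 ↔ basis 1, so (Xᵀf)_{1} = Σᵢ fᵢ = (1)·(-22) + (1)·(-68) + (1)·(-190) + (1)·(-234) = -514.

-514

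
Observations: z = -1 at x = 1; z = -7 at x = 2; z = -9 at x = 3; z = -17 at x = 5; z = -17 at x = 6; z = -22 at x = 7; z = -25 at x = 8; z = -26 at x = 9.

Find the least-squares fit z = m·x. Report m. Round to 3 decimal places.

Setting ∂/∂m … = 0 gives: 269·m = -817.
Hence m = -817 / 269 ≈ -3.03717.

m = -3.037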